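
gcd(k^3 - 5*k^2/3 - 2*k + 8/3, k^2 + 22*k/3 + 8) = k + 4/3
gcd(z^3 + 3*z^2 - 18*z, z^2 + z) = z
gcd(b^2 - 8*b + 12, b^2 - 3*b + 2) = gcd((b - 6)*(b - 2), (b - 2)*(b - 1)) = b - 2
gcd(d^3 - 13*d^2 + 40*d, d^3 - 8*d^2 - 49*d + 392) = d - 8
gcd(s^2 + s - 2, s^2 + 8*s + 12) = s + 2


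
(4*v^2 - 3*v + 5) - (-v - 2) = 4*v^2 - 2*v + 7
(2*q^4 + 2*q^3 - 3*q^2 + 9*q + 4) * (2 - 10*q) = -20*q^5 - 16*q^4 + 34*q^3 - 96*q^2 - 22*q + 8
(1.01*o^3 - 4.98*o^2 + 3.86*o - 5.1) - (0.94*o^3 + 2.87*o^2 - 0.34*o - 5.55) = 0.0700000000000001*o^3 - 7.85*o^2 + 4.2*o + 0.45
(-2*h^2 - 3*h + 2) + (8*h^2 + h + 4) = 6*h^2 - 2*h + 6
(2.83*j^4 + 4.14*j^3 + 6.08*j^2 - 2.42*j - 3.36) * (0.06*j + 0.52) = 0.1698*j^5 + 1.72*j^4 + 2.5176*j^3 + 3.0164*j^2 - 1.46*j - 1.7472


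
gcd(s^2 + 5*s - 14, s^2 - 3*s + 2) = s - 2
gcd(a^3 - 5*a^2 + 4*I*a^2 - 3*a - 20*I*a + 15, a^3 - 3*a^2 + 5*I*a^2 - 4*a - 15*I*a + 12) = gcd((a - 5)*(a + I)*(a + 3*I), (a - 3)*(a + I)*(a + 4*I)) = a + I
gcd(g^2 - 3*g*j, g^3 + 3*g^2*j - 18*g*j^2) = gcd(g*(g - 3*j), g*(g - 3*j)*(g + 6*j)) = g^2 - 3*g*j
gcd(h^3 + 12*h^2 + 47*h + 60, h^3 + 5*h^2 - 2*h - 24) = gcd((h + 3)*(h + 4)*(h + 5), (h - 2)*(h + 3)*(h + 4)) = h^2 + 7*h + 12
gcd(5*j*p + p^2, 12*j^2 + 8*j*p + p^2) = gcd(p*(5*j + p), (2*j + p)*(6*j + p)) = 1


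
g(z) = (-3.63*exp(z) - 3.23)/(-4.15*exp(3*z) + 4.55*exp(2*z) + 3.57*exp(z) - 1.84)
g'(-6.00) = 0.01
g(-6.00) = 1.77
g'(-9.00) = 0.00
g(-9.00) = 1.76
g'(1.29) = -0.36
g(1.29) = 0.13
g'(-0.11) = 0.84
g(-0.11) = -3.20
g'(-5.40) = 0.02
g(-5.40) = 1.78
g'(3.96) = -0.00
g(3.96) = 0.00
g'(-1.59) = 5.10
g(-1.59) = 4.14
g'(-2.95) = 0.38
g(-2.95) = 2.08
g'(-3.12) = 0.31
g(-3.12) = 2.03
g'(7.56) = -0.00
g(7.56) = 0.00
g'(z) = (-3.63*exp(z) - 3.23)*(12.45*exp(3*z) - 9.1*exp(2*z) - 3.57*exp(z))/(-4.15*exp(3*z) + 4.55*exp(2*z) + 3.57*exp(z) - 1.84)^2 - 3.63*exp(z)/(-4.15*exp(3*z) + 4.55*exp(2*z) + 3.57*exp(z) - 1.84) = (-30.129*exp(3*z) - 23.697*exp(2*z) + 29.393*exp(z) + 18.2103)*exp(z)/(17.2225*exp(6*z) - 37.765*exp(5*z) - 8.9285*exp(4*z) + 47.759*exp(3*z) - 3.9991*exp(2*z) - 13.1376*exp(z) + 3.3856)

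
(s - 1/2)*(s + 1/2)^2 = s^3 + s^2/2 - s/4 - 1/8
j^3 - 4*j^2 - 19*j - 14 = (j - 7)*(j + 1)*(j + 2)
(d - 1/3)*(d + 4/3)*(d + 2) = d^3 + 3*d^2 + 14*d/9 - 8/9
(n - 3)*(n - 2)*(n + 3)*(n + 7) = n^4 + 5*n^3 - 23*n^2 - 45*n + 126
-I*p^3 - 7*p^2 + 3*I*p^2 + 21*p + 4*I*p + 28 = (p - 4)*(p - 7*I)*(-I*p - I)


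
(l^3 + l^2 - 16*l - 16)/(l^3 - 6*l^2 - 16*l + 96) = (l + 1)/(l - 6)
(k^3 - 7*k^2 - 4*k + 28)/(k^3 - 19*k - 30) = (k^2 - 9*k + 14)/(k^2 - 2*k - 15)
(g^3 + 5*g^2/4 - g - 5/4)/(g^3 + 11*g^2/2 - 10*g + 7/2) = (4*g^2 + 9*g + 5)/(2*(2*g^2 + 13*g - 7))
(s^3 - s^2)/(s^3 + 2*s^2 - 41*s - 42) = s^2*(s - 1)/(s^3 + 2*s^2 - 41*s - 42)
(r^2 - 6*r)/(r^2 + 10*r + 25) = r*(r - 6)/(r^2 + 10*r + 25)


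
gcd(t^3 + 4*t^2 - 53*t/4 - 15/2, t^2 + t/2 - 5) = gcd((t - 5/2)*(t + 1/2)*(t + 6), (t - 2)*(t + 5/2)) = 1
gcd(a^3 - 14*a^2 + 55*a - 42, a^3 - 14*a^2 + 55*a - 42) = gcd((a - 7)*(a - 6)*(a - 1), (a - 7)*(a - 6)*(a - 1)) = a^3 - 14*a^2 + 55*a - 42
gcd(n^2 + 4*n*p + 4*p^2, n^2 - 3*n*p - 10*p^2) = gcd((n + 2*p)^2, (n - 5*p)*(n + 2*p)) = n + 2*p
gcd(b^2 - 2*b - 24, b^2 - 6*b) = b - 6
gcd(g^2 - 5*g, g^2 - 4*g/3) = g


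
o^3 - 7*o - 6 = (o - 3)*(o + 1)*(o + 2)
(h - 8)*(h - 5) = h^2 - 13*h + 40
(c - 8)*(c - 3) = c^2 - 11*c + 24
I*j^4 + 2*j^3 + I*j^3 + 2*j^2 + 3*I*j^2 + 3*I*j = j*(j - 3*I)*(j + I)*(I*j + I)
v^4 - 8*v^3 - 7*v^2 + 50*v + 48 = (v - 8)*(v - 3)*(v + 1)*(v + 2)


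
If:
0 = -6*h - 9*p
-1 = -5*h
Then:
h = 1/5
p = -2/15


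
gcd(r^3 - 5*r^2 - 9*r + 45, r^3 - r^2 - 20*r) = r - 5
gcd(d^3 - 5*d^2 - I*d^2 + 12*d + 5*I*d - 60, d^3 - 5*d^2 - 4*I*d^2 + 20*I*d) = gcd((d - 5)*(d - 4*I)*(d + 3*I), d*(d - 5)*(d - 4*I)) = d^2 + d*(-5 - 4*I) + 20*I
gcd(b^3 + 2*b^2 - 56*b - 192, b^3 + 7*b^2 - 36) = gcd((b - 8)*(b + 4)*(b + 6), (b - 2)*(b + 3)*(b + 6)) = b + 6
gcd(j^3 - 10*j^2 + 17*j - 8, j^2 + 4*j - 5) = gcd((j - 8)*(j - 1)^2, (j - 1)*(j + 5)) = j - 1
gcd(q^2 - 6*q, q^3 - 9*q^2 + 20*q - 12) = q - 6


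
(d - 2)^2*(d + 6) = d^3 + 2*d^2 - 20*d + 24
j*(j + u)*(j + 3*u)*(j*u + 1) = j^4*u + 4*j^3*u^2 + j^3 + 3*j^2*u^3 + 4*j^2*u + 3*j*u^2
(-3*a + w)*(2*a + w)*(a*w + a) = -6*a^3*w - 6*a^3 - a^2*w^2 - a^2*w + a*w^3 + a*w^2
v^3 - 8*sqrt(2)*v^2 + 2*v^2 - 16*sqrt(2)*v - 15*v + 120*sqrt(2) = (v - 3)*(v + 5)*(v - 8*sqrt(2))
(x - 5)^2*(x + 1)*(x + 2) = x^4 - 7*x^3 - 3*x^2 + 55*x + 50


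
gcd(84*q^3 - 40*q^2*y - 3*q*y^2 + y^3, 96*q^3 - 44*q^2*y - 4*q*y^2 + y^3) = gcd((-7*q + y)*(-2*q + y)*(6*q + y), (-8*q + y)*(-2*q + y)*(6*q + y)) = -12*q^2 + 4*q*y + y^2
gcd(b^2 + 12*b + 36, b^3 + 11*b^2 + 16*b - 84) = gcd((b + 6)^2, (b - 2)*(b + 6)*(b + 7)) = b + 6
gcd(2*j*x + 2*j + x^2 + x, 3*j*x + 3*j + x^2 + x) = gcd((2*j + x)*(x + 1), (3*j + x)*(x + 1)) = x + 1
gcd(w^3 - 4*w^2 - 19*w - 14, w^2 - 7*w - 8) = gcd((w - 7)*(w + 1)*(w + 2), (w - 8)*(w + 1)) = w + 1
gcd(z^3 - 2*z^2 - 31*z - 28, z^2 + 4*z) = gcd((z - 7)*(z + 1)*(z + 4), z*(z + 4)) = z + 4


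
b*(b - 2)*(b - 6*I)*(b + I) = b^4 - 2*b^3 - 5*I*b^3 + 6*b^2 + 10*I*b^2 - 12*b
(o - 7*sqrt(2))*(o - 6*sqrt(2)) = o^2 - 13*sqrt(2)*o + 84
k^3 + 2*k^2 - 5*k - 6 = (k - 2)*(k + 1)*(k + 3)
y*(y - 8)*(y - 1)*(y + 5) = y^4 - 4*y^3 - 37*y^2 + 40*y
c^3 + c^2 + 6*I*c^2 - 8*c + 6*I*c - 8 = (c + 1)*(c + 2*I)*(c + 4*I)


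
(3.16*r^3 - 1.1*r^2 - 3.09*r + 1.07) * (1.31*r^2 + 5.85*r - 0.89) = 4.1396*r^5 + 17.045*r^4 - 13.2953*r^3 - 15.6958*r^2 + 9.0096*r - 0.9523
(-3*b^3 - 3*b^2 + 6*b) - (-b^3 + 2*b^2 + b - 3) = -2*b^3 - 5*b^2 + 5*b + 3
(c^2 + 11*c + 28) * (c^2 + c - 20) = c^4 + 12*c^3 + 19*c^2 - 192*c - 560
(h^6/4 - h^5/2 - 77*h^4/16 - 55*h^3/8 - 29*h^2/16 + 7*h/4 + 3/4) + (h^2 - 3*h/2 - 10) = h^6/4 - h^5/2 - 77*h^4/16 - 55*h^3/8 - 13*h^2/16 + h/4 - 37/4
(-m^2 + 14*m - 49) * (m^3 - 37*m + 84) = -m^5 + 14*m^4 - 12*m^3 - 602*m^2 + 2989*m - 4116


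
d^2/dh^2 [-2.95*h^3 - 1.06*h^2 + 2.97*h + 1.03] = -17.7*h - 2.12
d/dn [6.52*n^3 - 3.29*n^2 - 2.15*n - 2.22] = 19.56*n^2 - 6.58*n - 2.15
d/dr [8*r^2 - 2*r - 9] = 16*r - 2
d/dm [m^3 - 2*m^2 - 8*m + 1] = 3*m^2 - 4*m - 8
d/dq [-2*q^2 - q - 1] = -4*q - 1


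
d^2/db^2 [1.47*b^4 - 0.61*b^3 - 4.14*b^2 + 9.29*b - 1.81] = 17.64*b^2 - 3.66*b - 8.28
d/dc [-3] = 0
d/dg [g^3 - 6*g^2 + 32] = 3*g*(g - 4)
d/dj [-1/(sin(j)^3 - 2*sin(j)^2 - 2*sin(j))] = (3*cos(j) - 4/tan(j) - 2*cos(j)/sin(j)^2)/(sin(j)^2 - 2*sin(j) - 2)^2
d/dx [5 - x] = -1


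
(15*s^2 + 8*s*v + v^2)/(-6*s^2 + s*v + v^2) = (-5*s - v)/(2*s - v)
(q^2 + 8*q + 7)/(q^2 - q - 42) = (q^2 + 8*q + 7)/(q^2 - q - 42)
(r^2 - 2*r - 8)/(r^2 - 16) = (r + 2)/(r + 4)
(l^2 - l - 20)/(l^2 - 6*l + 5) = (l + 4)/(l - 1)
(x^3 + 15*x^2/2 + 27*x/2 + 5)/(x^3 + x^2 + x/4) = 2*(x^2 + 7*x + 10)/(x*(2*x + 1))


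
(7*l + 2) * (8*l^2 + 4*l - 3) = 56*l^3 + 44*l^2 - 13*l - 6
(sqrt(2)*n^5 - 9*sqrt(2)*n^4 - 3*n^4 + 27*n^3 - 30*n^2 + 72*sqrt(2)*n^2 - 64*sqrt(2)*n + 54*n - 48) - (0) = sqrt(2)*n^5 - 9*sqrt(2)*n^4 - 3*n^4 + 27*n^3 - 30*n^2 + 72*sqrt(2)*n^2 - 64*sqrt(2)*n + 54*n - 48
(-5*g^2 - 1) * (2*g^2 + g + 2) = -10*g^4 - 5*g^3 - 12*g^2 - g - 2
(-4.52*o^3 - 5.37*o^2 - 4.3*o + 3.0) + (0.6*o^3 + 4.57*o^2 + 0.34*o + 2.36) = -3.92*o^3 - 0.8*o^2 - 3.96*o + 5.36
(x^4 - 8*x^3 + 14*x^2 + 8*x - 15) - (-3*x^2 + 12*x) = x^4 - 8*x^3 + 17*x^2 - 4*x - 15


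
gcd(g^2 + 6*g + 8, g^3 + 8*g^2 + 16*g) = g + 4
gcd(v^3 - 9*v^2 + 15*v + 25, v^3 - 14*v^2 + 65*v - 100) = v^2 - 10*v + 25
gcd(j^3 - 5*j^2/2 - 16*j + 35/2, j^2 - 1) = j - 1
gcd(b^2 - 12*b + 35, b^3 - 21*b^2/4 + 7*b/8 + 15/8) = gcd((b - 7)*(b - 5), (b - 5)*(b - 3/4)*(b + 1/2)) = b - 5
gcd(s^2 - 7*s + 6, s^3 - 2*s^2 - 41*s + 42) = s - 1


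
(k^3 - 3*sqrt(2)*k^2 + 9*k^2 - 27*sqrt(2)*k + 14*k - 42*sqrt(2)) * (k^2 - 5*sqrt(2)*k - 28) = k^5 - 8*sqrt(2)*k^4 + 9*k^4 - 72*sqrt(2)*k^3 + 16*k^3 - 28*sqrt(2)*k^2 + 18*k^2 + 28*k + 756*sqrt(2)*k + 1176*sqrt(2)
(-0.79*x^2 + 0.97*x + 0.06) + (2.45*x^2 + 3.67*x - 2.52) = 1.66*x^2 + 4.64*x - 2.46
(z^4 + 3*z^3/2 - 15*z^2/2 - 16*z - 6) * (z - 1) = z^5 + z^4/2 - 9*z^3 - 17*z^2/2 + 10*z + 6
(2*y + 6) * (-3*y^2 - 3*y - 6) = -6*y^3 - 24*y^2 - 30*y - 36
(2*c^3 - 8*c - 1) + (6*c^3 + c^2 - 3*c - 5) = 8*c^3 + c^2 - 11*c - 6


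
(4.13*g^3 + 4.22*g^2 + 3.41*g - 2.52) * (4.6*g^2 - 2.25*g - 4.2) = 18.998*g^5 + 10.1195*g^4 - 11.155*g^3 - 36.9885*g^2 - 8.652*g + 10.584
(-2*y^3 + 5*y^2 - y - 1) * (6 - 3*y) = 6*y^4 - 27*y^3 + 33*y^2 - 3*y - 6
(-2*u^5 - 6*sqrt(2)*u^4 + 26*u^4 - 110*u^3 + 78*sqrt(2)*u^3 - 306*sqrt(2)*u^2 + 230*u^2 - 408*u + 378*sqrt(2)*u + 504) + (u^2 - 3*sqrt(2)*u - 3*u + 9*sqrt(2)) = -2*u^5 - 6*sqrt(2)*u^4 + 26*u^4 - 110*u^3 + 78*sqrt(2)*u^3 - 306*sqrt(2)*u^2 + 231*u^2 - 411*u + 375*sqrt(2)*u + 9*sqrt(2) + 504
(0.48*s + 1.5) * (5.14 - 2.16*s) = -1.0368*s^2 - 0.772800000000001*s + 7.71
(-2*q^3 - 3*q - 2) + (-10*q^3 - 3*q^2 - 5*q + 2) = -12*q^3 - 3*q^2 - 8*q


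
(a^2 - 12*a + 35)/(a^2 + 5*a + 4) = (a^2 - 12*a + 35)/(a^2 + 5*a + 4)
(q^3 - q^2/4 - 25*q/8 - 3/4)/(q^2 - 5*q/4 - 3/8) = (2*q^2 - q - 6)/(2*q - 3)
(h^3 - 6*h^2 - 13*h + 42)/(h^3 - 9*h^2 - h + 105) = (h - 2)/(h - 5)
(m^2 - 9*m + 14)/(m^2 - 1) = (m^2 - 9*m + 14)/(m^2 - 1)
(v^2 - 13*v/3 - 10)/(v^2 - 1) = (v^2 - 13*v/3 - 10)/(v^2 - 1)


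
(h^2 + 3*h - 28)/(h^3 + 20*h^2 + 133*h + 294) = (h - 4)/(h^2 + 13*h + 42)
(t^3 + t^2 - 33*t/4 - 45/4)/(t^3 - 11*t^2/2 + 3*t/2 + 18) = (t + 5/2)/(t - 4)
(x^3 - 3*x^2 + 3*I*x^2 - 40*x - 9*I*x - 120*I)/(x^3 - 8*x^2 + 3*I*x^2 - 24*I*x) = (x + 5)/x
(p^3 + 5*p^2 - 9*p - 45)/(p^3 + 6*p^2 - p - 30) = (p - 3)/(p - 2)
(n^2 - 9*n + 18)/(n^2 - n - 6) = (n - 6)/(n + 2)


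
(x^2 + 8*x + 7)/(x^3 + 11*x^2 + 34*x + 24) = (x + 7)/(x^2 + 10*x + 24)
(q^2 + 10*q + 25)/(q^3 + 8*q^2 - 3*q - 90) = (q + 5)/(q^2 + 3*q - 18)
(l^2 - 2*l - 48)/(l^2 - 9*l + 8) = (l + 6)/(l - 1)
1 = 1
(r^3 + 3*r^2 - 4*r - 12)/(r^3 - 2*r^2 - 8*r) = (r^2 + r - 6)/(r*(r - 4))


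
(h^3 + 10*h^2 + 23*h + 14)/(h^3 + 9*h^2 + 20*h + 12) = (h + 7)/(h + 6)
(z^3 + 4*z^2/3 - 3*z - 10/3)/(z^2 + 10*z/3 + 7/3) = (3*z^2 + z - 10)/(3*z + 7)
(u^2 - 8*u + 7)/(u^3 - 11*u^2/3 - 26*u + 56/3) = 3*(u - 1)/(3*u^2 + 10*u - 8)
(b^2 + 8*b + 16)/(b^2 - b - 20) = (b + 4)/(b - 5)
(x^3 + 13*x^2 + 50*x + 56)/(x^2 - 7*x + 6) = (x^3 + 13*x^2 + 50*x + 56)/(x^2 - 7*x + 6)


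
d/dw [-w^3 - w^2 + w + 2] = -3*w^2 - 2*w + 1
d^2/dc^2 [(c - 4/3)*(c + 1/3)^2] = 6*c - 4/3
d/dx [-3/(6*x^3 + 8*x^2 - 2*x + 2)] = 3*(9*x^2 + 8*x - 1)/(2*(3*x^3 + 4*x^2 - x + 1)^2)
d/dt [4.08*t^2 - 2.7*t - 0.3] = 8.16*t - 2.7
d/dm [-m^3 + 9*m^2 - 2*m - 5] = -3*m^2 + 18*m - 2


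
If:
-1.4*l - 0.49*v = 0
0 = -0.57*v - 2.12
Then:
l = 1.30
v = -3.72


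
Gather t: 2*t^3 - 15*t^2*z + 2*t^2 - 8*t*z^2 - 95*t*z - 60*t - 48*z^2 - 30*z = 2*t^3 + t^2*(2 - 15*z) + t*(-8*z^2 - 95*z - 60) - 48*z^2 - 30*z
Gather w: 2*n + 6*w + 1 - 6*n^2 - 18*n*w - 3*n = -6*n^2 - n + w*(6 - 18*n) + 1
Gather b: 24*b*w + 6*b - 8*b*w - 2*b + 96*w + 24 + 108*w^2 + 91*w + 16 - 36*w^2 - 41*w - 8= b*(16*w + 4) + 72*w^2 + 146*w + 32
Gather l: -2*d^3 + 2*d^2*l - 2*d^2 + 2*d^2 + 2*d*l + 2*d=-2*d^3 + 2*d + l*(2*d^2 + 2*d)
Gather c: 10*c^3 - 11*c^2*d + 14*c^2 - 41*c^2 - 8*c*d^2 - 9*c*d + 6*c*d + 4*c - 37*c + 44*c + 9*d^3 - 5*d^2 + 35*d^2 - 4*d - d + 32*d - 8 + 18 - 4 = 10*c^3 + c^2*(-11*d - 27) + c*(-8*d^2 - 3*d + 11) + 9*d^3 + 30*d^2 + 27*d + 6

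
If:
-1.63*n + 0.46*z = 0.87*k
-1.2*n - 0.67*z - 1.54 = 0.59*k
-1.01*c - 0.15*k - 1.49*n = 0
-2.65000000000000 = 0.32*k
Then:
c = -4.48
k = -8.28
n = 3.87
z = -1.94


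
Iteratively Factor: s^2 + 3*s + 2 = (s + 2)*(s + 1)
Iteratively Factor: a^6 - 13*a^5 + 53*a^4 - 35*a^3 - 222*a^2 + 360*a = (a + 2)*(a^5 - 15*a^4 + 83*a^3 - 201*a^2 + 180*a) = (a - 3)*(a + 2)*(a^4 - 12*a^3 + 47*a^2 - 60*a) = (a - 3)^2*(a + 2)*(a^3 - 9*a^2 + 20*a) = (a - 5)*(a - 3)^2*(a + 2)*(a^2 - 4*a) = a*(a - 5)*(a - 3)^2*(a + 2)*(a - 4)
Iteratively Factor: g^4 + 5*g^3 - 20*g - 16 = (g + 2)*(g^3 + 3*g^2 - 6*g - 8) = (g - 2)*(g + 2)*(g^2 + 5*g + 4) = (g - 2)*(g + 2)*(g + 4)*(g + 1)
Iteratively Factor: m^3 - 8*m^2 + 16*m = (m - 4)*(m^2 - 4*m) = (m - 4)^2*(m)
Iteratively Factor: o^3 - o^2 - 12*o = (o - 4)*(o^2 + 3*o) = o*(o - 4)*(o + 3)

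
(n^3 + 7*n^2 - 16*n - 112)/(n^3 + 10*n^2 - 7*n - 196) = (n + 4)/(n + 7)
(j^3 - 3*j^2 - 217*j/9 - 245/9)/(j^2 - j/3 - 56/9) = (3*j^2 - 16*j - 35)/(3*j - 8)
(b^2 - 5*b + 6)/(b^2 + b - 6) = (b - 3)/(b + 3)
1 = 1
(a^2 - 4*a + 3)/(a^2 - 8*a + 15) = (a - 1)/(a - 5)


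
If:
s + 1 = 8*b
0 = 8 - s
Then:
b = 9/8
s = 8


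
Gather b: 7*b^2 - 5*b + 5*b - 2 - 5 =7*b^2 - 7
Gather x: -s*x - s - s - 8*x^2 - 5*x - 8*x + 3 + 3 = -2*s - 8*x^2 + x*(-s - 13) + 6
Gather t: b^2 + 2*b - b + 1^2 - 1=b^2 + b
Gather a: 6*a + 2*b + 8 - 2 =6*a + 2*b + 6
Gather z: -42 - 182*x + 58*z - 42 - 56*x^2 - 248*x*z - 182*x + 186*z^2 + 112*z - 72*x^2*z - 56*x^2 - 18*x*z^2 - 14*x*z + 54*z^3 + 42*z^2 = -112*x^2 - 364*x + 54*z^3 + z^2*(228 - 18*x) + z*(-72*x^2 - 262*x + 170) - 84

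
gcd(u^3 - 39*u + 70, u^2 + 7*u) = u + 7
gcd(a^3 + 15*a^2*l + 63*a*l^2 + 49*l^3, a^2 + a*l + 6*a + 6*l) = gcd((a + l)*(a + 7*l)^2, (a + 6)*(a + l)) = a + l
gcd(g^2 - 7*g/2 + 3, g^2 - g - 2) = g - 2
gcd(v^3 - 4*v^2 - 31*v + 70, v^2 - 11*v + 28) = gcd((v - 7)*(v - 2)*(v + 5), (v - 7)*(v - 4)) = v - 7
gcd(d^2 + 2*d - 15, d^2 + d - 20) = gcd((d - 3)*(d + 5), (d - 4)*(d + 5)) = d + 5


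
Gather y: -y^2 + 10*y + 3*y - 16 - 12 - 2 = -y^2 + 13*y - 30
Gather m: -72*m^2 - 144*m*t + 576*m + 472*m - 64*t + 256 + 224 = -72*m^2 + m*(1048 - 144*t) - 64*t + 480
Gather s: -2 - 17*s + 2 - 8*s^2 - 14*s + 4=-8*s^2 - 31*s + 4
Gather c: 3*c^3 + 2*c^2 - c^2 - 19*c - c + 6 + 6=3*c^3 + c^2 - 20*c + 12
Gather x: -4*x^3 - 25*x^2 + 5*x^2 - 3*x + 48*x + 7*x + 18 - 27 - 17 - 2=-4*x^3 - 20*x^2 + 52*x - 28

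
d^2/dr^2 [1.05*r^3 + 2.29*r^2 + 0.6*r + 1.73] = 6.3*r + 4.58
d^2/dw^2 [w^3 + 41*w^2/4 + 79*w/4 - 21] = 6*w + 41/2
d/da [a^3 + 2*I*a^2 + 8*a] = 3*a^2 + 4*I*a + 8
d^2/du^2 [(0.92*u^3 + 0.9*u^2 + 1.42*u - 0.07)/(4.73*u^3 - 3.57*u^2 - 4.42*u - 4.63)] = (71.341644*u^6 + 306.02154*u^5 + 192.007728*u^4 + 367.551944*u^3 + 400.309662*u^2 - 38.32155*u - 19.954066)/(105.823817*u^9 - 239.613759*u^8 - 115.814523*u^7 + 91.560498*u^6 + 577.32*u^5 + 194.523843*u^4 - 220.513009*u^3 - 500.949795*u^2 - 284.253294*u - 99.252847)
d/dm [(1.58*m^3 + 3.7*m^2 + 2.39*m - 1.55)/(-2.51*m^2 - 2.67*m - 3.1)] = (-3.9658*m^4 - 8.4372*m^3 - 18.5741*m^2 - 30.721*m - 11.5475)/(6.3001*m^4 + 13.4034*m^3 + 22.6909*m^2 + 16.554*m + 9.61)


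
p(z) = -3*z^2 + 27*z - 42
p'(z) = 27 - 6*z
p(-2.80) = -141.12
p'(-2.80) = 43.80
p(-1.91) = -104.51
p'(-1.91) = 38.46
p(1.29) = -12.16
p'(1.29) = 19.26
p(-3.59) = -177.59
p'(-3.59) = 48.54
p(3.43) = 15.32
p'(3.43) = 6.42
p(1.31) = -11.78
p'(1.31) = 19.14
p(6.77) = 3.29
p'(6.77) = -13.62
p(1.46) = -8.97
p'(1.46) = 18.24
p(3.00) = 12.00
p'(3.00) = 9.00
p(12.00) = -150.00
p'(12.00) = -45.00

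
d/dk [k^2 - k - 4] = 2*k - 1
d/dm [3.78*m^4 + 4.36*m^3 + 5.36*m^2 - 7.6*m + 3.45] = 15.12*m^3 + 13.08*m^2 + 10.72*m - 7.6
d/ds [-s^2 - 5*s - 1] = -2*s - 5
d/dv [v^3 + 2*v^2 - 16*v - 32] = 3*v^2 + 4*v - 16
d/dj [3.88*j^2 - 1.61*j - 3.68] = 7.76*j - 1.61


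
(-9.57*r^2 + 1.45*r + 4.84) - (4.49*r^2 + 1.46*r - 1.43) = -14.06*r^2 - 0.01*r + 6.27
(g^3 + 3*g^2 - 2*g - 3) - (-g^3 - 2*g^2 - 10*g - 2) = 2*g^3 + 5*g^2 + 8*g - 1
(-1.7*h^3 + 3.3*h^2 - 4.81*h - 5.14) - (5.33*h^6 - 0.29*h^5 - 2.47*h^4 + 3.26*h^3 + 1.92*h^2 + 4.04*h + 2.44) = -5.33*h^6 + 0.29*h^5 + 2.47*h^4 - 4.96*h^3 + 1.38*h^2 - 8.85*h - 7.58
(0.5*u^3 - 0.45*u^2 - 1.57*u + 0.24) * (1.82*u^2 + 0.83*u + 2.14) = 0.91*u^5 - 0.404*u^4 - 2.1609*u^3 - 1.8293*u^2 - 3.1606*u + 0.5136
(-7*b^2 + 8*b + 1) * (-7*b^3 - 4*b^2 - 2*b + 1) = 49*b^5 - 28*b^4 - 25*b^3 - 27*b^2 + 6*b + 1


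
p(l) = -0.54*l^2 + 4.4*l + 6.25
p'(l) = 4.4 - 1.08*l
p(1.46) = 11.52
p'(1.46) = 2.82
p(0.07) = 6.56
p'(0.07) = 4.32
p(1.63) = 11.99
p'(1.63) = 2.64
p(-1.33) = -0.56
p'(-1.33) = 5.84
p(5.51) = 14.10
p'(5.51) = -1.55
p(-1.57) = -1.99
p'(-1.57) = 6.10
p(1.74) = 12.27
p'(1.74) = 2.52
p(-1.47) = -1.38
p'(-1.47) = 5.99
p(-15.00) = -181.25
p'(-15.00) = 20.60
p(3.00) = 14.59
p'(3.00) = 1.16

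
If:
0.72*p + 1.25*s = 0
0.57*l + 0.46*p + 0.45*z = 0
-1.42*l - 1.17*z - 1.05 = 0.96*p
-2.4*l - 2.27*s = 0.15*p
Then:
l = 1.90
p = 3.95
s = -2.27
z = -6.45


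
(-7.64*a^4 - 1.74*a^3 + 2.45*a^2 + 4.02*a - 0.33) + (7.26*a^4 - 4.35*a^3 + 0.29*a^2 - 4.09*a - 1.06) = -0.38*a^4 - 6.09*a^3 + 2.74*a^2 - 0.0700000000000003*a - 1.39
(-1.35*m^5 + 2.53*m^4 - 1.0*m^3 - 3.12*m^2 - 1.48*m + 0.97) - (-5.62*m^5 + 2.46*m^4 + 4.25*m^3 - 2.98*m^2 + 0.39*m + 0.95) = 4.27*m^5 + 0.0699999999999998*m^4 - 5.25*m^3 - 0.14*m^2 - 1.87*m + 0.02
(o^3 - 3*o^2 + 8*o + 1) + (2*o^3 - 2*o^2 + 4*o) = 3*o^3 - 5*o^2 + 12*o + 1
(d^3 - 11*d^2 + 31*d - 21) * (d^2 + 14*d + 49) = d^5 + 3*d^4 - 74*d^3 - 126*d^2 + 1225*d - 1029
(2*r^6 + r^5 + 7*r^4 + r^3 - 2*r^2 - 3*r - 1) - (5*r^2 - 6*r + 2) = 2*r^6 + r^5 + 7*r^4 + r^3 - 7*r^2 + 3*r - 3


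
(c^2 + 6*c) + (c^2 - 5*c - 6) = 2*c^2 + c - 6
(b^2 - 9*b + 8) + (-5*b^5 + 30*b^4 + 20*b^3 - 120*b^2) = -5*b^5 + 30*b^4 + 20*b^3 - 119*b^2 - 9*b + 8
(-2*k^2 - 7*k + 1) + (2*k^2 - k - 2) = -8*k - 1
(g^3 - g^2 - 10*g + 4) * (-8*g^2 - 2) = -8*g^5 + 8*g^4 + 78*g^3 - 30*g^2 + 20*g - 8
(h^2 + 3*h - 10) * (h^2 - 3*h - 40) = h^4 - 59*h^2 - 90*h + 400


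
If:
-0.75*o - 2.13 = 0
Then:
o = -2.84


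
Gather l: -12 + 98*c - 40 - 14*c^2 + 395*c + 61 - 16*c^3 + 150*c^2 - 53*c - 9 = -16*c^3 + 136*c^2 + 440*c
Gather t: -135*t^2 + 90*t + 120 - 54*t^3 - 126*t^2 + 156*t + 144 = -54*t^3 - 261*t^2 + 246*t + 264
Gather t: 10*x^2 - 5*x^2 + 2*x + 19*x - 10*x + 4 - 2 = 5*x^2 + 11*x + 2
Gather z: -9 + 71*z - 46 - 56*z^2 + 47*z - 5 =-56*z^2 + 118*z - 60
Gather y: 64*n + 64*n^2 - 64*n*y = 64*n^2 - 64*n*y + 64*n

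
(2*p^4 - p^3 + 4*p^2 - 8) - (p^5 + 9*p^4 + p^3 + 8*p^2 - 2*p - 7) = -p^5 - 7*p^4 - 2*p^3 - 4*p^2 + 2*p - 1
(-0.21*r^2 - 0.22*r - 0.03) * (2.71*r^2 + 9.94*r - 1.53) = -0.5691*r^4 - 2.6836*r^3 - 1.9468*r^2 + 0.0384*r + 0.0459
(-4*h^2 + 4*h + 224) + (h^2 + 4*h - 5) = -3*h^2 + 8*h + 219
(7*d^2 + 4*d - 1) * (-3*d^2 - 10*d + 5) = -21*d^4 - 82*d^3 - 2*d^2 + 30*d - 5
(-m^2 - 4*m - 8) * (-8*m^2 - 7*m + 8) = 8*m^4 + 39*m^3 + 84*m^2 + 24*m - 64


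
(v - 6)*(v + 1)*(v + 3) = v^3 - 2*v^2 - 21*v - 18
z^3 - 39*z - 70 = (z - 7)*(z + 2)*(z + 5)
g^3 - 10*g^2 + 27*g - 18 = (g - 6)*(g - 3)*(g - 1)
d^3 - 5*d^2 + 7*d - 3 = (d - 3)*(d - 1)^2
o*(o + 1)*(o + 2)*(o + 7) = o^4 + 10*o^3 + 23*o^2 + 14*o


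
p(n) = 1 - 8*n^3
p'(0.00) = 0.00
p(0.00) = 1.00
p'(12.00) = -3456.00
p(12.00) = -13823.00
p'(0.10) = -0.24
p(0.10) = 0.99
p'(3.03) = -220.34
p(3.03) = -221.55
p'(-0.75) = -13.50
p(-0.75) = 4.38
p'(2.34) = -131.41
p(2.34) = -101.50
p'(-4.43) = -471.00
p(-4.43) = 696.51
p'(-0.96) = -22.12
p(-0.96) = 8.08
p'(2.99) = -214.56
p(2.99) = -212.85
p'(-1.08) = -27.99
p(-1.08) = 11.08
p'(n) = -24*n^2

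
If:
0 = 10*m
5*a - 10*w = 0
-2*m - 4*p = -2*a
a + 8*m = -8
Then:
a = -8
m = 0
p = -4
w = -4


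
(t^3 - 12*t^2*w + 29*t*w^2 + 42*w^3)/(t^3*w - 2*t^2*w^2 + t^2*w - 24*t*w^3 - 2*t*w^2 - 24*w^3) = (t^2 - 6*t*w - 7*w^2)/(w*(t^2 + 4*t*w + t + 4*w))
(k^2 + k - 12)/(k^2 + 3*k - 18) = (k + 4)/(k + 6)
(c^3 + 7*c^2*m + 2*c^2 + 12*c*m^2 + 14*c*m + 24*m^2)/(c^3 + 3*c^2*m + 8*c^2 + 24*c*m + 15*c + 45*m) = (c^2 + 4*c*m + 2*c + 8*m)/(c^2 + 8*c + 15)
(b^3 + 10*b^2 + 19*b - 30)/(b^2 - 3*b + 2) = (b^2 + 11*b + 30)/(b - 2)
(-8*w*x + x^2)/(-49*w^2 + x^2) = x*(8*w - x)/(49*w^2 - x^2)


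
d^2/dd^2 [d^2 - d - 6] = 2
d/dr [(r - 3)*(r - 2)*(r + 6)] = 3*r^2 + 2*r - 24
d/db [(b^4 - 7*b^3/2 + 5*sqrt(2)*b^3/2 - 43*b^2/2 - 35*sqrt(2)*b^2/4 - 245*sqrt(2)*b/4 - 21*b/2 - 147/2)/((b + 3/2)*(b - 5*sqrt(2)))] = (16*b^5 - 100*sqrt(2)*b^4 + 8*b^4 - 484*b^3 + 100*sqrt(2)*b^3 - 374*b^2 + 1875*sqrt(2)*b^2 + 3276*b + 2580*sqrt(2)*b - 2310*sqrt(2) + 8232)/(2*(4*b^4 - 40*sqrt(2)*b^3 + 12*b^3 - 120*sqrt(2)*b^2 + 209*b^2 - 90*sqrt(2)*b + 600*b + 450))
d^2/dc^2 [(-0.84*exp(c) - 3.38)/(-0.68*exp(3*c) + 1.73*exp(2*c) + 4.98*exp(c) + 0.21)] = (1.553664*exp(6*c) + 11.10168*exp(5*c) - 29.846212*exp(4*c) + 11.894384*exp(3*c) + 89.8731*exp(2*c) + 78.035064*exp(c) - 3.49776)*exp(c)/(0.314432*exp(9*c) - 2.399856*exp(8*c) - 0.802740000000001*exp(7*c) + 29.681803*exp(6*c) + 7.36115400000001*exp(5*c) - 126.332739*exp(4*c) - 134.271432*exp(3*c) - 15.853131*exp(2*c) - 0.658854*exp(c) - 0.009261)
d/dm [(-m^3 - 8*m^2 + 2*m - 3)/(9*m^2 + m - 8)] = (-9*m^4 - 2*m^3 - 2*m^2 + 182*m - 13)/(81*m^4 + 18*m^3 - 143*m^2 - 16*m + 64)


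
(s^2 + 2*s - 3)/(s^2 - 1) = (s + 3)/(s + 1)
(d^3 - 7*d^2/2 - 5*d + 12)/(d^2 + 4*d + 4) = (d^2 - 11*d/2 + 6)/(d + 2)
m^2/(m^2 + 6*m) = m/(m + 6)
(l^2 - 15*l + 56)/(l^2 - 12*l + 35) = (l - 8)/(l - 5)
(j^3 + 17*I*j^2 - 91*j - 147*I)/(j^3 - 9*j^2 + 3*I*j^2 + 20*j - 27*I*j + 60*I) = (j^2 + 14*I*j - 49)/(j^2 - 9*j + 20)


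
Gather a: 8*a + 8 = 8*a + 8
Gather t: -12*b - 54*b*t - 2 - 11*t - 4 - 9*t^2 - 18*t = -12*b - 9*t^2 + t*(-54*b - 29) - 6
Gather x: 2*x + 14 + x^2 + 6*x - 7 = x^2 + 8*x + 7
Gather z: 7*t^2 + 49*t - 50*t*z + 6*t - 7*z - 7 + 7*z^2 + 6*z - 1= 7*t^2 + 55*t + 7*z^2 + z*(-50*t - 1) - 8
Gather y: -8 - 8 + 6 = -10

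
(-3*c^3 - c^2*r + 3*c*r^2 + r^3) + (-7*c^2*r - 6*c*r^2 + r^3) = -3*c^3 - 8*c^2*r - 3*c*r^2 + 2*r^3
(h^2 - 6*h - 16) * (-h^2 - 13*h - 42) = -h^4 - 7*h^3 + 52*h^2 + 460*h + 672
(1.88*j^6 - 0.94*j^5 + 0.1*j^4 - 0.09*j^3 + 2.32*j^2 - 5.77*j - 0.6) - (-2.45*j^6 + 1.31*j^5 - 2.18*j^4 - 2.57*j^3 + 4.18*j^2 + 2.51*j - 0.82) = 4.33*j^6 - 2.25*j^5 + 2.28*j^4 + 2.48*j^3 - 1.86*j^2 - 8.28*j + 0.22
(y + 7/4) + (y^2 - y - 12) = y^2 - 41/4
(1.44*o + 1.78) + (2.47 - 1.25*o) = 0.19*o + 4.25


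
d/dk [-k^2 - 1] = -2*k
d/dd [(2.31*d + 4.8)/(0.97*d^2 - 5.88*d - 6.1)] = (-2.2407*d^2 - 9.312*d + 14.133)/(0.9409*d^4 - 11.4072*d^3 + 22.7404*d^2 + 71.736*d + 37.21)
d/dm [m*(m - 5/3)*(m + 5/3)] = 3*m^2 - 25/9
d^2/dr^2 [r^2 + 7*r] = 2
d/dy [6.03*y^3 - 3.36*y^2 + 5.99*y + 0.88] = 18.09*y^2 - 6.72*y + 5.99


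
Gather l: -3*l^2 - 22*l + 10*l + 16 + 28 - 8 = -3*l^2 - 12*l + 36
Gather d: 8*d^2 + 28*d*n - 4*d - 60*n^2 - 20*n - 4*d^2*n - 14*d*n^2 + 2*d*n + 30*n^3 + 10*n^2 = d^2*(8 - 4*n) + d*(-14*n^2 + 30*n - 4) + 30*n^3 - 50*n^2 - 20*n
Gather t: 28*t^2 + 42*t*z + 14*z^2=28*t^2 + 42*t*z + 14*z^2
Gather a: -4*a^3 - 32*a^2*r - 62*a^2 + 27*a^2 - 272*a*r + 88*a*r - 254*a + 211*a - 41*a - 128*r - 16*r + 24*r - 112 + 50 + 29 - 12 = -4*a^3 + a^2*(-32*r - 35) + a*(-184*r - 84) - 120*r - 45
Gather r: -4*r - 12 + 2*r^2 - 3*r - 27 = 2*r^2 - 7*r - 39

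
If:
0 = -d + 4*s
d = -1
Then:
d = -1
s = -1/4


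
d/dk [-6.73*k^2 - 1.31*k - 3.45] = -13.46*k - 1.31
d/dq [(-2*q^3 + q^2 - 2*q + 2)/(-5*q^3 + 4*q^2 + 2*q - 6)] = (-3*q^4 - 28*q^3 + 76*q^2 - 28*q + 8)/(25*q^6 - 40*q^5 - 4*q^4 + 76*q^3 - 44*q^2 - 24*q + 36)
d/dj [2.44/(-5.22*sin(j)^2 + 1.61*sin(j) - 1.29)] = (25.4736*sin(j) - 3.9284)*cos(j)/(5.22*sin(j)^2 - 1.61*sin(j) + 1.29)^2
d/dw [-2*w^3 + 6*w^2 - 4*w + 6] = -6*w^2 + 12*w - 4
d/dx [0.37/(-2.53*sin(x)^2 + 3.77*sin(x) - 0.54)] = (1.8722*sin(x) - 1.3949)*cos(x)/(2.53*sin(x)^2 - 3.77*sin(x) + 0.54)^2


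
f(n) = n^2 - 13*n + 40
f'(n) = 2*n - 13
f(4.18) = 3.13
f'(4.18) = -4.64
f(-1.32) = 58.90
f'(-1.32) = -15.64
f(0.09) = 38.84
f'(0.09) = -12.82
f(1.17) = 26.16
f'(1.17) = -10.66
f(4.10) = 3.51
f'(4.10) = -4.80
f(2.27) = 15.64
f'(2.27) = -8.46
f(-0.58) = 47.88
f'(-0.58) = -14.16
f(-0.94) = 53.10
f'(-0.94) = -14.88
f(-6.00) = 154.00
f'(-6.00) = -25.00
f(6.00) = -2.00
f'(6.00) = -1.00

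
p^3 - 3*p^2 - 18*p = p*(p - 6)*(p + 3)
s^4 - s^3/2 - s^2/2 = s^2*(s - 1)*(s + 1/2)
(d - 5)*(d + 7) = d^2 + 2*d - 35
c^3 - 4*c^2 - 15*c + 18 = (c - 6)*(c - 1)*(c + 3)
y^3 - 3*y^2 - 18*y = y*(y - 6)*(y + 3)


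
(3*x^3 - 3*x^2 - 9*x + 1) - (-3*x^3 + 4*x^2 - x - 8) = 6*x^3 - 7*x^2 - 8*x + 9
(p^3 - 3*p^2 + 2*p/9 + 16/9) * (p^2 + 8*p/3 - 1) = p^5 - p^4/3 - 79*p^3/9 + 145*p^2/27 + 122*p/27 - 16/9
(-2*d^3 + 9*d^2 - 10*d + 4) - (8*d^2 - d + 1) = -2*d^3 + d^2 - 9*d + 3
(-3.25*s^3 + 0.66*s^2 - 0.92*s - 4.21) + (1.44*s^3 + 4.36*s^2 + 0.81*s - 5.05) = -1.81*s^3 + 5.02*s^2 - 0.11*s - 9.26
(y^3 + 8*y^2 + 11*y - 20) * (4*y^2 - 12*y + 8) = 4*y^5 + 20*y^4 - 44*y^3 - 148*y^2 + 328*y - 160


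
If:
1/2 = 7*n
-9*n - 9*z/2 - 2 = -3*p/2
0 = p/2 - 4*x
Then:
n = 1/14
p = 3*z + 37/21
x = 3*z/8 + 37/168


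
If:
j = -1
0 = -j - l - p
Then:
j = -1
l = 1 - p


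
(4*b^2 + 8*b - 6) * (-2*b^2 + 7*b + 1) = -8*b^4 + 12*b^3 + 72*b^2 - 34*b - 6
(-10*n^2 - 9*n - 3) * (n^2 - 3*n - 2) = -10*n^4 + 21*n^3 + 44*n^2 + 27*n + 6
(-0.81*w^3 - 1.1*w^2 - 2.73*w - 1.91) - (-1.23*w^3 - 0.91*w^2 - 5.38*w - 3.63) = 0.42*w^3 - 0.19*w^2 + 2.65*w + 1.72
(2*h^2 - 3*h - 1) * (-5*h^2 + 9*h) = -10*h^4 + 33*h^3 - 22*h^2 - 9*h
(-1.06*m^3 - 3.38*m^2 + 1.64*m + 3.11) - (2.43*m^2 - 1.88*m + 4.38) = -1.06*m^3 - 5.81*m^2 + 3.52*m - 1.27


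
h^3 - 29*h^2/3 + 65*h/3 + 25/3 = (h - 5)^2*(h + 1/3)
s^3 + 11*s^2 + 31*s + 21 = (s + 1)*(s + 3)*(s + 7)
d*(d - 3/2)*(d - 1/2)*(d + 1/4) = d^4 - 7*d^3/4 + d^2/4 + 3*d/16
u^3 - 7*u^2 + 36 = (u - 6)*(u - 3)*(u + 2)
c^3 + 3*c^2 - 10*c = c*(c - 2)*(c + 5)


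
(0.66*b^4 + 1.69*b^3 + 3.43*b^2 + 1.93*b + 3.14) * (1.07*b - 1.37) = 0.7062*b^5 + 0.9041*b^4 + 1.3548*b^3 - 2.634*b^2 + 0.7157*b - 4.3018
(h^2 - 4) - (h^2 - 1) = -3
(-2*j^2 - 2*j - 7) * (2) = -4*j^2 - 4*j - 14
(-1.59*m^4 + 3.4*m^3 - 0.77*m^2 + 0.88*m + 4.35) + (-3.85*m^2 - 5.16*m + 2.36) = -1.59*m^4 + 3.4*m^3 - 4.62*m^2 - 4.28*m + 6.71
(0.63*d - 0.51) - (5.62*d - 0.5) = -4.99*d - 0.01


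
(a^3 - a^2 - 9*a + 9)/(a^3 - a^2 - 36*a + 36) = (a^2 - 9)/(a^2 - 36)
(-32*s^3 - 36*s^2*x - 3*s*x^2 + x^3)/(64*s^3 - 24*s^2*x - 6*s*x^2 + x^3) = (s + x)/(-2*s + x)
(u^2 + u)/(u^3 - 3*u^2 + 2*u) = (u + 1)/(u^2 - 3*u + 2)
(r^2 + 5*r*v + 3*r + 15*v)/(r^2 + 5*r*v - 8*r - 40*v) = (r + 3)/(r - 8)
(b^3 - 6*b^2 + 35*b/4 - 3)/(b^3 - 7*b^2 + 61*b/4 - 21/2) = (2*b^2 - 9*b + 4)/(2*b^2 - 11*b + 14)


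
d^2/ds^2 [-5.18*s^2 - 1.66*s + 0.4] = -10.3600000000000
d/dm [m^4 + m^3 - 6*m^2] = m*(4*m^2 + 3*m - 12)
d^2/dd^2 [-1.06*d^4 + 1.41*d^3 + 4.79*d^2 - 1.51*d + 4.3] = -12.72*d^2 + 8.46*d + 9.58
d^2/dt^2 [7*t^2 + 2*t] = 14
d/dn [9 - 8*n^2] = -16*n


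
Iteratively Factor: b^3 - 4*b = (b)*(b^2 - 4) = b*(b + 2)*(b - 2)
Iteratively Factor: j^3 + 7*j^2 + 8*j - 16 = (j - 1)*(j^2 + 8*j + 16) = (j - 1)*(j + 4)*(j + 4)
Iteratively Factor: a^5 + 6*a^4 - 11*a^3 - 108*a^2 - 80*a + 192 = (a - 1)*(a^4 + 7*a^3 - 4*a^2 - 112*a - 192) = (a - 1)*(a + 4)*(a^3 + 3*a^2 - 16*a - 48) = (a - 1)*(a + 4)^2*(a^2 - a - 12) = (a - 4)*(a - 1)*(a + 4)^2*(a + 3)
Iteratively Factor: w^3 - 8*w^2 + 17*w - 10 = (w - 1)*(w^2 - 7*w + 10) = (w - 5)*(w - 1)*(w - 2)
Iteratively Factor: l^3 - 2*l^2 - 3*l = (l + 1)*(l^2 - 3*l) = l*(l + 1)*(l - 3)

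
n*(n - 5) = n^2 - 5*n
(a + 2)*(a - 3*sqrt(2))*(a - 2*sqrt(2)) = a^3 - 5*sqrt(2)*a^2 + 2*a^2 - 10*sqrt(2)*a + 12*a + 24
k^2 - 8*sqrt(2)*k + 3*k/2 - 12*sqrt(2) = (k + 3/2)*(k - 8*sqrt(2))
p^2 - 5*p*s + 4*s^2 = (p - 4*s)*(p - s)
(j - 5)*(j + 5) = j^2 - 25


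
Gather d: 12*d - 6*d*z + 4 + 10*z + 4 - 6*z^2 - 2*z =d*(12 - 6*z) - 6*z^2 + 8*z + 8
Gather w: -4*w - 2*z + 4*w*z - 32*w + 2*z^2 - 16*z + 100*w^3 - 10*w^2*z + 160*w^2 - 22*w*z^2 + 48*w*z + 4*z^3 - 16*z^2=100*w^3 + w^2*(160 - 10*z) + w*(-22*z^2 + 52*z - 36) + 4*z^3 - 14*z^2 - 18*z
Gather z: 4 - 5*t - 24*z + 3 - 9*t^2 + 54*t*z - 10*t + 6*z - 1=-9*t^2 - 15*t + z*(54*t - 18) + 6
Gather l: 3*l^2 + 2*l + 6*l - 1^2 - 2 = 3*l^2 + 8*l - 3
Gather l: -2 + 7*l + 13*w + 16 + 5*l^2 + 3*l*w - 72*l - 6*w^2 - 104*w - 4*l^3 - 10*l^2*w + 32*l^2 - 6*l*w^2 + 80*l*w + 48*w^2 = -4*l^3 + l^2*(37 - 10*w) + l*(-6*w^2 + 83*w - 65) + 42*w^2 - 91*w + 14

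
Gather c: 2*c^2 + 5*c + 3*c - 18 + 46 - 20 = 2*c^2 + 8*c + 8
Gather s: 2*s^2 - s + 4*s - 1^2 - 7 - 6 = 2*s^2 + 3*s - 14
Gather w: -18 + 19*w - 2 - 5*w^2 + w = -5*w^2 + 20*w - 20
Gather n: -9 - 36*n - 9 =-36*n - 18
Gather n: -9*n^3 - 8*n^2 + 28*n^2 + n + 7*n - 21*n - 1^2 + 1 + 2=-9*n^3 + 20*n^2 - 13*n + 2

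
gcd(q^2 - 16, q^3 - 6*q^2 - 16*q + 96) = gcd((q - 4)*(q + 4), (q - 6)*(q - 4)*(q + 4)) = q^2 - 16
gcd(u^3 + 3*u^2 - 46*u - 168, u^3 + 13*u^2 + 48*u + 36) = u + 6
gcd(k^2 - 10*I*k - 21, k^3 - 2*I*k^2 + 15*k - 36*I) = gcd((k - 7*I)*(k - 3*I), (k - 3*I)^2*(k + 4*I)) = k - 3*I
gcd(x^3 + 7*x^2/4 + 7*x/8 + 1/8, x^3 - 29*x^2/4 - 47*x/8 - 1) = x^2 + 3*x/4 + 1/8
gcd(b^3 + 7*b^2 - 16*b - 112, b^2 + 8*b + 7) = b + 7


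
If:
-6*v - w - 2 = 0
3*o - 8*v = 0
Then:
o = -4*w/9 - 8/9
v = -w/6 - 1/3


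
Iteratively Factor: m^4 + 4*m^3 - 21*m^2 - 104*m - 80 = (m + 4)*(m^3 - 21*m - 20) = (m - 5)*(m + 4)*(m^2 + 5*m + 4) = (m - 5)*(m + 4)^2*(m + 1)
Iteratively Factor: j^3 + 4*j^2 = (j)*(j^2 + 4*j) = j*(j + 4)*(j)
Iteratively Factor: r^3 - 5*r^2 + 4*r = (r)*(r^2 - 5*r + 4) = r*(r - 4)*(r - 1)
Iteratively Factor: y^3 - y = (y - 1)*(y^2 + y) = y*(y - 1)*(y + 1)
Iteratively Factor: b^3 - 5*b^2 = (b - 5)*(b^2) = b*(b - 5)*(b)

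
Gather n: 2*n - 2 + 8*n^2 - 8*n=8*n^2 - 6*n - 2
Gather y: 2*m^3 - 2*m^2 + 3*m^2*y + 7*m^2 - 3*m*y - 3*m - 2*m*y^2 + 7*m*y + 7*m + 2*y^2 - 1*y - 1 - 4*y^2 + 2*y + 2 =2*m^3 + 5*m^2 + 4*m + y^2*(-2*m - 2) + y*(3*m^2 + 4*m + 1) + 1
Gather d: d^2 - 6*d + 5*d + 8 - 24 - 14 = d^2 - d - 30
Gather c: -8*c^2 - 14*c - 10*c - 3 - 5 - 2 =-8*c^2 - 24*c - 10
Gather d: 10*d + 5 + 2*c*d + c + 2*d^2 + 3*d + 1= c + 2*d^2 + d*(2*c + 13) + 6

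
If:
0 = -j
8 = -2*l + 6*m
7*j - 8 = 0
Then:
No Solution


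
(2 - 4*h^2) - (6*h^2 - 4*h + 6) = -10*h^2 + 4*h - 4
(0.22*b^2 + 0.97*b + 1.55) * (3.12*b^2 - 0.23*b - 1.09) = 0.6864*b^4 + 2.9758*b^3 + 4.3731*b^2 - 1.4138*b - 1.6895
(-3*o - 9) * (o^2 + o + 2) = -3*o^3 - 12*o^2 - 15*o - 18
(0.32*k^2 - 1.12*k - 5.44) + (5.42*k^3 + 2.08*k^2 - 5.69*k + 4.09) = 5.42*k^3 + 2.4*k^2 - 6.81*k - 1.35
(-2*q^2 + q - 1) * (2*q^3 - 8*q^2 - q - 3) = -4*q^5 + 18*q^4 - 8*q^3 + 13*q^2 - 2*q + 3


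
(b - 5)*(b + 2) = b^2 - 3*b - 10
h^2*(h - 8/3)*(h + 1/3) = h^4 - 7*h^3/3 - 8*h^2/9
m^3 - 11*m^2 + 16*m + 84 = (m - 7)*(m - 6)*(m + 2)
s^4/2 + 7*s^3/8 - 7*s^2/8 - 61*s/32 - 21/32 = (s/2 + 1/2)*(s - 3/2)*(s + 1/2)*(s + 7/4)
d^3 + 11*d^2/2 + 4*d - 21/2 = (d - 1)*(d + 3)*(d + 7/2)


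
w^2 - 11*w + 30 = (w - 6)*(w - 5)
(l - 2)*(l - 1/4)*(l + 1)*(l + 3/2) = l^4 + l^3/4 - 29*l^2/8 - 17*l/8 + 3/4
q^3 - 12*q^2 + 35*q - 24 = (q - 8)*(q - 3)*(q - 1)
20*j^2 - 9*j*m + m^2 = (-5*j + m)*(-4*j + m)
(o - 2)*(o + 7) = o^2 + 5*o - 14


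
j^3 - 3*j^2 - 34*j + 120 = (j - 5)*(j - 4)*(j + 6)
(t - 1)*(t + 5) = t^2 + 4*t - 5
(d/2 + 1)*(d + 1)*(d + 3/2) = d^3/2 + 9*d^2/4 + 13*d/4 + 3/2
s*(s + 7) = s^2 + 7*s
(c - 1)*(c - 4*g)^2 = c^3 - 8*c^2*g - c^2 + 16*c*g^2 + 8*c*g - 16*g^2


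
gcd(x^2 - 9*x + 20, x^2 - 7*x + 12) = x - 4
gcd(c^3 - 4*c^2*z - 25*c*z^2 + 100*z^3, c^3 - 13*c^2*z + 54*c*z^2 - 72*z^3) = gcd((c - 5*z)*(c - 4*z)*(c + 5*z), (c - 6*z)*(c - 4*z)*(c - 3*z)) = -c + 4*z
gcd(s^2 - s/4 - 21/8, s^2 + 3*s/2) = s + 3/2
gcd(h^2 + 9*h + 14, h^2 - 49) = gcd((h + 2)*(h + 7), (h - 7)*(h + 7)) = h + 7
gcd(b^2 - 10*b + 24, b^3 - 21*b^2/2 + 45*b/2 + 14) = b - 4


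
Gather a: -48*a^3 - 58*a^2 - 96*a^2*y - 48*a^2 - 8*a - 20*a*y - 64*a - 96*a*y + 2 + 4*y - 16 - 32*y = -48*a^3 + a^2*(-96*y - 106) + a*(-116*y - 72) - 28*y - 14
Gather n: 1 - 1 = 0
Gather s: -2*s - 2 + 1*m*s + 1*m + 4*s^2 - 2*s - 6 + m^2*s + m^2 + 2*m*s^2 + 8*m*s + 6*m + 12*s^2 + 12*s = m^2 + 7*m + s^2*(2*m + 16) + s*(m^2 + 9*m + 8) - 8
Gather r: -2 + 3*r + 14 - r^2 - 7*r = -r^2 - 4*r + 12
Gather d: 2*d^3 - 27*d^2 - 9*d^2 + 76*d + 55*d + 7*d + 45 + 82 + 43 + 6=2*d^3 - 36*d^2 + 138*d + 176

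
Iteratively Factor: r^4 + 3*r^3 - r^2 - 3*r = (r - 1)*(r^3 + 4*r^2 + 3*r) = (r - 1)*(r + 3)*(r^2 + r) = r*(r - 1)*(r + 3)*(r + 1)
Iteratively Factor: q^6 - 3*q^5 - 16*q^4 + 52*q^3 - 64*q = (q - 2)*(q^5 - q^4 - 18*q^3 + 16*q^2 + 32*q) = (q - 2)^2*(q^4 + q^3 - 16*q^2 - 16*q) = (q - 2)^2*(q + 4)*(q^3 - 3*q^2 - 4*q) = q*(q - 2)^2*(q + 4)*(q^2 - 3*q - 4) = q*(q - 2)^2*(q + 1)*(q + 4)*(q - 4)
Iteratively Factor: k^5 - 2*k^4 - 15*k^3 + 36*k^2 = (k - 3)*(k^4 + k^3 - 12*k^2) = k*(k - 3)*(k^3 + k^2 - 12*k) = k*(k - 3)*(k + 4)*(k^2 - 3*k) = k*(k - 3)^2*(k + 4)*(k)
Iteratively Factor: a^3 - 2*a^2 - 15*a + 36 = (a + 4)*(a^2 - 6*a + 9) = (a - 3)*(a + 4)*(a - 3)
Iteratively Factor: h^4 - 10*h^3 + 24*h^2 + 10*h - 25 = (h - 5)*(h^3 - 5*h^2 - h + 5) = (h - 5)*(h + 1)*(h^2 - 6*h + 5) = (h - 5)^2*(h + 1)*(h - 1)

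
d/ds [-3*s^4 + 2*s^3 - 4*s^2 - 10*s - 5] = -12*s^3 + 6*s^2 - 8*s - 10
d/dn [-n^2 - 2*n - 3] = -2*n - 2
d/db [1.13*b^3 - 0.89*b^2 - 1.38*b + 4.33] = 3.39*b^2 - 1.78*b - 1.38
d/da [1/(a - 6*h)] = -1/(a - 6*h)^2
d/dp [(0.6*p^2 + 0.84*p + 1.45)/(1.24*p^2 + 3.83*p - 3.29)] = (1.2564*p^2 - 7.544*p - 8.3171)/(1.5376*p^4 + 9.4984*p^3 + 6.5097*p^2 - 25.2014*p + 10.8241)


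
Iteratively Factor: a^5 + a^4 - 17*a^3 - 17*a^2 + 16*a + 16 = (a - 4)*(a^4 + 5*a^3 + 3*a^2 - 5*a - 4) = (a - 4)*(a + 1)*(a^3 + 4*a^2 - a - 4) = (a - 4)*(a + 1)^2*(a^2 + 3*a - 4) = (a - 4)*(a - 1)*(a + 1)^2*(a + 4)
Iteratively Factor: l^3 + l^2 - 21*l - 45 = (l + 3)*(l^2 - 2*l - 15) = (l + 3)^2*(l - 5)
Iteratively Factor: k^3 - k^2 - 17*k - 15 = (k + 3)*(k^2 - 4*k - 5) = (k + 1)*(k + 3)*(k - 5)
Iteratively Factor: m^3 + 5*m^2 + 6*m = (m + 2)*(m^2 + 3*m) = m*(m + 2)*(m + 3)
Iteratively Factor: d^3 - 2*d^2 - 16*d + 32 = (d + 4)*(d^2 - 6*d + 8) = (d - 2)*(d + 4)*(d - 4)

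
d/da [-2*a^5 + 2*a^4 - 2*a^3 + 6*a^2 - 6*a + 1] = -10*a^4 + 8*a^3 - 6*a^2 + 12*a - 6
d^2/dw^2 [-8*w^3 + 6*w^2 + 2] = 12 - 48*w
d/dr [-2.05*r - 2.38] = -2.05000000000000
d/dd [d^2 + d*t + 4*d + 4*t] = 2*d + t + 4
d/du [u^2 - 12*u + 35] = 2*u - 12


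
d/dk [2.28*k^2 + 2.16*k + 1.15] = 4.56*k + 2.16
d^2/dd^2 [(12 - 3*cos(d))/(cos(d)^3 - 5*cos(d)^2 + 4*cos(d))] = 3*((1 - cos(2*d))^2 + 15*cos(d)/4 + 3*cos(2*d)/2 - 3*cos(3*d)/4 - 9/2)/((cos(d) - 1)^3*cos(d)^3)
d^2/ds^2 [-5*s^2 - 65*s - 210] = -10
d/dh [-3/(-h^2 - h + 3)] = 3*(-2*h - 1)/(h^2 + h - 3)^2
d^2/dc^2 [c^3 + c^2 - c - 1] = 6*c + 2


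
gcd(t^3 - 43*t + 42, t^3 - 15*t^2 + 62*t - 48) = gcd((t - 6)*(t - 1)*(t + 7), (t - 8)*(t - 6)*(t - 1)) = t^2 - 7*t + 6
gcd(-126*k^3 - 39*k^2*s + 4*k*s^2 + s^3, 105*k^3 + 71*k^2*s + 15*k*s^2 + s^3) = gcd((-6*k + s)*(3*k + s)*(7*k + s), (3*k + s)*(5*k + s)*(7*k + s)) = 21*k^2 + 10*k*s + s^2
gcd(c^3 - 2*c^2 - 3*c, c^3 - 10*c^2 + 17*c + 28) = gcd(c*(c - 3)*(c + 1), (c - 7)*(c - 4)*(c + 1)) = c + 1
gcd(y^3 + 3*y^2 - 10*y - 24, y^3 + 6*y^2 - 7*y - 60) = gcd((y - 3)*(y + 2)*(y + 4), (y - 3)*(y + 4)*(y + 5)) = y^2 + y - 12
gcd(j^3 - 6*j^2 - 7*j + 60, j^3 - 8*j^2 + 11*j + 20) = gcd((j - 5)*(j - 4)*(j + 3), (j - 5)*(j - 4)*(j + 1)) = j^2 - 9*j + 20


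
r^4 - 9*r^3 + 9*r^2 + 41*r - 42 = (r - 7)*(r - 3)*(r - 1)*(r + 2)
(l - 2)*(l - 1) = l^2 - 3*l + 2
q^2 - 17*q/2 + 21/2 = (q - 7)*(q - 3/2)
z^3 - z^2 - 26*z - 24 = (z - 6)*(z + 1)*(z + 4)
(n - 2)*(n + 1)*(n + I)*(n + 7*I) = n^4 - n^3 + 8*I*n^3 - 9*n^2 - 8*I*n^2 + 7*n - 16*I*n + 14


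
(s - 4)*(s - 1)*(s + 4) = s^3 - s^2 - 16*s + 16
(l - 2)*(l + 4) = l^2 + 2*l - 8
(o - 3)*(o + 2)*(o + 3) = o^3 + 2*o^2 - 9*o - 18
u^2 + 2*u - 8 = (u - 2)*(u + 4)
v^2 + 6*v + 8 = (v + 2)*(v + 4)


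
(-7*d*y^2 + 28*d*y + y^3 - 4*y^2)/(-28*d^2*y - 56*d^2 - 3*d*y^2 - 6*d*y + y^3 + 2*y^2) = y*(y - 4)/(4*d*y + 8*d + y^2 + 2*y)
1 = 1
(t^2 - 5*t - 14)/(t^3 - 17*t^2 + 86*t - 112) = (t + 2)/(t^2 - 10*t + 16)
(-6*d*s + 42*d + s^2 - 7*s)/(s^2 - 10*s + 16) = (-6*d*s + 42*d + s^2 - 7*s)/(s^2 - 10*s + 16)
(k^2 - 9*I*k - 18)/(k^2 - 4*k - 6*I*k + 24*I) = (k - 3*I)/(k - 4)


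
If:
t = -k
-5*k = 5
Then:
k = -1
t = 1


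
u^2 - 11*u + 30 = (u - 6)*(u - 5)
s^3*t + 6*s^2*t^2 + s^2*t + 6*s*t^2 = s*(s + 6*t)*(s*t + t)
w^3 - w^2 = w^2*(w - 1)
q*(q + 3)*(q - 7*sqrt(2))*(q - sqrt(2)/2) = q^4 - 15*sqrt(2)*q^3/2 + 3*q^3 - 45*sqrt(2)*q^2/2 + 7*q^2 + 21*q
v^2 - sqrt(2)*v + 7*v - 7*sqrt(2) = (v + 7)*(v - sqrt(2))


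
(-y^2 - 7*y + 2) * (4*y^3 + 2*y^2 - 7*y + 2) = -4*y^5 - 30*y^4 + y^3 + 51*y^2 - 28*y + 4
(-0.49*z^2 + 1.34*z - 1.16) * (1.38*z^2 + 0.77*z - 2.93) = -0.6762*z^4 + 1.4719*z^3 + 0.8667*z^2 - 4.8194*z + 3.3988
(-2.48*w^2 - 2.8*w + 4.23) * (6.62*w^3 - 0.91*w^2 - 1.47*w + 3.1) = -16.4176*w^5 - 16.2792*w^4 + 34.1962*w^3 - 7.4213*w^2 - 14.8981*w + 13.113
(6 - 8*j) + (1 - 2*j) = 7 - 10*j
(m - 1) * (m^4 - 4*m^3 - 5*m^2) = m^5 - 5*m^4 - m^3 + 5*m^2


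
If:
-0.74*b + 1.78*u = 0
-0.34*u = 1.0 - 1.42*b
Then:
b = 0.78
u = 0.33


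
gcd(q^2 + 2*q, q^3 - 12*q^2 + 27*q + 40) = 1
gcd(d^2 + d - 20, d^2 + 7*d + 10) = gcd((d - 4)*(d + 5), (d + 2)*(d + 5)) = d + 5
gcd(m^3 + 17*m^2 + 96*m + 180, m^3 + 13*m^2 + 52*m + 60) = m^2 + 11*m + 30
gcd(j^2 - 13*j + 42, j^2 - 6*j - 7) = j - 7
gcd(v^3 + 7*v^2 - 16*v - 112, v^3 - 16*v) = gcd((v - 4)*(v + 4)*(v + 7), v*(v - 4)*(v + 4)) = v^2 - 16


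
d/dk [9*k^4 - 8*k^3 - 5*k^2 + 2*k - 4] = 36*k^3 - 24*k^2 - 10*k + 2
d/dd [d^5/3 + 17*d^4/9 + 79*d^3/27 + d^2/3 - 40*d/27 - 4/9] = 5*d^4/3 + 68*d^3/9 + 79*d^2/9 + 2*d/3 - 40/27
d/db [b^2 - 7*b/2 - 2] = 2*b - 7/2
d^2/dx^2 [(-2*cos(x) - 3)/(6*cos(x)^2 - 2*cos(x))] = 3*(38*sin(x)^4/cos(x)^3 - 6*sin(x)^2 - 15 + 23/cos(x) + 18/cos(x)^2 - 40/cos(x)^3)/(2*(3*cos(x) - 1)^3)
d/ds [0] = 0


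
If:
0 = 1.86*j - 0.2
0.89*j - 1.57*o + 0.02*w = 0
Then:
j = 0.11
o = 0.0127388535031847*w + 0.0609547291281419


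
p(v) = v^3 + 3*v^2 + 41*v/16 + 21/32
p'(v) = 3*v^2 + 6*v + 41/16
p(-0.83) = 0.02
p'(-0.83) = -0.35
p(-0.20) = 0.26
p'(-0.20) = 1.48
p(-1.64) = 0.11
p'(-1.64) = 0.79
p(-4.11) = -28.63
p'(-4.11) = 28.58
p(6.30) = 385.92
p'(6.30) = 159.43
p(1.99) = 25.52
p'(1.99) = 26.38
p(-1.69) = 0.07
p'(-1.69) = 0.99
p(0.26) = 1.54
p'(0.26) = 4.33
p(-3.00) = -7.03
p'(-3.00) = 11.56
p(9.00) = 995.72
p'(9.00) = 299.56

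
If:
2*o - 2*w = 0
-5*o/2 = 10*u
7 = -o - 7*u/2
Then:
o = -56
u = 14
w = -56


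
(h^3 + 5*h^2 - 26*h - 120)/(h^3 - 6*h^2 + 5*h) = (h^2 + 10*h + 24)/(h*(h - 1))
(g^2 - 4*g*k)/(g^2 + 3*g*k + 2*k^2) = g*(g - 4*k)/(g^2 + 3*g*k + 2*k^2)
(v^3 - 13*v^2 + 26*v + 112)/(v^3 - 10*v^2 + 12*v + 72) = (v^2 - 15*v + 56)/(v^2 - 12*v + 36)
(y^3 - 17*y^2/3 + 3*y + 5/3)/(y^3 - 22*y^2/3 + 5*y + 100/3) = (3*y^2 - 2*y - 1)/(3*y^2 - 7*y - 20)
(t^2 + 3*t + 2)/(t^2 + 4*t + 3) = (t + 2)/(t + 3)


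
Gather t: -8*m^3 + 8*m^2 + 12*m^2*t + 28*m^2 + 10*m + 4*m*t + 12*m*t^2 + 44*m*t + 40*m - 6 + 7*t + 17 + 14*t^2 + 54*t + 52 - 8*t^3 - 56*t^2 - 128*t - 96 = -8*m^3 + 36*m^2 + 50*m - 8*t^3 + t^2*(12*m - 42) + t*(12*m^2 + 48*m - 67) - 33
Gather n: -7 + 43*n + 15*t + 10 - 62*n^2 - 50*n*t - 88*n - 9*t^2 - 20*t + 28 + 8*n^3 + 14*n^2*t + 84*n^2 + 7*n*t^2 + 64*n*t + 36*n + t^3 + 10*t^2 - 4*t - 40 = 8*n^3 + n^2*(14*t + 22) + n*(7*t^2 + 14*t - 9) + t^3 + t^2 - 9*t - 9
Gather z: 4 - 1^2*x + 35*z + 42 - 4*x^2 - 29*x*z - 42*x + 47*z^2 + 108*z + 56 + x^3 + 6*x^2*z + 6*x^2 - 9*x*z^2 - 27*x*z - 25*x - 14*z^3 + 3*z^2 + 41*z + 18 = x^3 + 2*x^2 - 68*x - 14*z^3 + z^2*(50 - 9*x) + z*(6*x^2 - 56*x + 184) + 120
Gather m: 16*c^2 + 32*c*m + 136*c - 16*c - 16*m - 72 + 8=16*c^2 + 120*c + m*(32*c - 16) - 64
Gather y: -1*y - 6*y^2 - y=-6*y^2 - 2*y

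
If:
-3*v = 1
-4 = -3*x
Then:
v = -1/3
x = 4/3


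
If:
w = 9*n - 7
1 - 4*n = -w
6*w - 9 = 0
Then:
No Solution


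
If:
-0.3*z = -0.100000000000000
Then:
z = 0.33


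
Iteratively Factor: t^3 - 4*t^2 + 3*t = (t - 1)*(t^2 - 3*t) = (t - 3)*(t - 1)*(t)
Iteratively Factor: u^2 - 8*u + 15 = (u - 5)*(u - 3)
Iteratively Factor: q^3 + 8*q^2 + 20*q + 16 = (q + 2)*(q^2 + 6*q + 8) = (q + 2)*(q + 4)*(q + 2)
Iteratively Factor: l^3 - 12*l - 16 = (l + 2)*(l^2 - 2*l - 8) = (l + 2)^2*(l - 4)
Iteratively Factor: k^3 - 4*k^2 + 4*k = (k - 2)*(k^2 - 2*k) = k*(k - 2)*(k - 2)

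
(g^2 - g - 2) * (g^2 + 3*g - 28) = g^4 + 2*g^3 - 33*g^2 + 22*g + 56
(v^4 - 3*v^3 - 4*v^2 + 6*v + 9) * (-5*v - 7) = -5*v^5 + 8*v^4 + 41*v^3 - 2*v^2 - 87*v - 63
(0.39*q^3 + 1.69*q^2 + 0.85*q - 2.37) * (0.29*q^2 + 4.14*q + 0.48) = 0.1131*q^5 + 2.1047*q^4 + 7.4303*q^3 + 3.6429*q^2 - 9.4038*q - 1.1376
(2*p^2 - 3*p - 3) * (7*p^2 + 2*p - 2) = 14*p^4 - 17*p^3 - 31*p^2 + 6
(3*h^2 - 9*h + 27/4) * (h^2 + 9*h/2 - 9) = 3*h^4 + 9*h^3/2 - 243*h^2/4 + 891*h/8 - 243/4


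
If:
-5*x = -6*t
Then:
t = 5*x/6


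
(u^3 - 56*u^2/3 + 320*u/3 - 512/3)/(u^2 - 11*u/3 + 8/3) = (u^2 - 16*u + 64)/(u - 1)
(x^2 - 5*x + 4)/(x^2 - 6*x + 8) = (x - 1)/(x - 2)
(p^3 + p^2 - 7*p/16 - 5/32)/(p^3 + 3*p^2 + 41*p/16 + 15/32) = (2*p - 1)/(2*p + 3)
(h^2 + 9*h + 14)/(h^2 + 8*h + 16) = (h^2 + 9*h + 14)/(h^2 + 8*h + 16)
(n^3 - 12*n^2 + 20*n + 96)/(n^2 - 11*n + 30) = (n^2 - 6*n - 16)/(n - 5)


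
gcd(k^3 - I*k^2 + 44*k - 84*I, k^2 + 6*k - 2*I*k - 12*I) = k - 2*I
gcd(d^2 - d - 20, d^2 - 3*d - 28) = d + 4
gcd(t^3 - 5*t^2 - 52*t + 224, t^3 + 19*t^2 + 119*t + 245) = t + 7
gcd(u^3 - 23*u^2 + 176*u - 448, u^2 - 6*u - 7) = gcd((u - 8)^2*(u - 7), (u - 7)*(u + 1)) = u - 7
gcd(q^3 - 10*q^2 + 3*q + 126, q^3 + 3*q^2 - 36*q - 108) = q^2 - 3*q - 18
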